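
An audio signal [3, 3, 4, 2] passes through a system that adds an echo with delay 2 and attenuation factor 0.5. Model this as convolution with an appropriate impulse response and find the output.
Direct-path + delayed-attenuated-path model → impulse response h = [1, 0, 0.5] (1 at lag 0, 0.5 at lag 2). Output y[n] = x[n] + 0.5·x[n - 2] (with x[n] = 0 outside 0..3): y[0] = 3 + 0.5×0 = 3; y[1] = 3 + 0.5×0 = 3; y[2] = 4 + 0.5×3 = 5.5; y[3] = 2 + 0.5×3 = 3.5; y[4] = 0 + 0.5×4 = 2.0; y[5] = 0 + 0.5×2 = 1.0. So y = [3, 3, 5.5, 3.5, 2.0, 1.0]

[3, 3, 5.5, 3.5, 2.0, 1.0]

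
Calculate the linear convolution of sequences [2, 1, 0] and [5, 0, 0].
y[0] = 2×5 = 10; y[1] = 2×0 + 1×5 = 5; y[2] = 2×0 + 1×0 + 0×5 = 0; y[3] = 1×0 + 0×0 = 0; y[4] = 0×0 = 0

[10, 5, 0, 0, 0]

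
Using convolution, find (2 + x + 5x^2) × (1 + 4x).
Ascending coefficients: a = [2, 1, 5], b = [1, 4]. c[0] = 2×1 = 2; c[1] = 2×4 + 1×1 = 9; c[2] = 1×4 + 5×1 = 9; c[3] = 5×4 = 20. Result coefficients: [2, 9, 9, 20] → 2 + 9x + 9x^2 + 20x^3

2 + 9x + 9x^2 + 20x^3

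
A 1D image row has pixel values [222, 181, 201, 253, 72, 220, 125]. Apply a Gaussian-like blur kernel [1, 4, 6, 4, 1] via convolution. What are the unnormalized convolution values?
Convolve image row [222, 181, 201, 253, 72, 220, 125] with kernel [1, 4, 6, 4, 1]: y[0] = 222×1 = 222; y[1] = 222×4 + 181×1 = 1069; y[2] = 222×6 + 181×4 + 201×1 = 2257; y[3] = 222×4 + 181×6 + 201×4 + 253×1 = 3031; y[4] = 222×1 + 181×4 + 201×6 + 253×4 + 72×1 = 3236; y[5] = 181×1 + 201×4 + 253×6 + 72×4 + 220×1 = 3011; y[6] = 201×1 + 253×4 + 72×6 + 220×4 + 125×1 = 2650; y[7] = 253×1 + 72×4 + 220×6 + 125×4 = 2361; y[8] = 72×1 + 220×4 + 125×6 = 1702; y[9] = 220×1 + 125×4 = 720; y[10] = 125×1 = 125 → [222, 1069, 2257, 3031, 3236, 3011, 2650, 2361, 1702, 720, 125]. Normalization factor = sum(kernel) = 16.

[222, 1069, 2257, 3031, 3236, 3011, 2650, 2361, 1702, 720, 125]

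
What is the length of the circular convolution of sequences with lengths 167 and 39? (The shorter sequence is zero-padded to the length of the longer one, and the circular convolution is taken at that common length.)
Circular convolution (zero-padding the shorter input) has length max(m, n) = max(167, 39) = 167

167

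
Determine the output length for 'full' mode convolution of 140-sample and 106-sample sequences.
Linear/full convolution length: m + n - 1 = 140 + 106 - 1 = 245

245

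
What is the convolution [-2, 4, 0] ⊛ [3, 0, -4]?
y[0] = -2×3 = -6; y[1] = -2×0 + 4×3 = 12; y[2] = -2×-4 + 4×0 + 0×3 = 8; y[3] = 4×-4 + 0×0 = -16; y[4] = 0×-4 = 0

[-6, 12, 8, -16, 0]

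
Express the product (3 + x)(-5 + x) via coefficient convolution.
Ascending coefficients: a = [3, 1], b = [-5, 1]. c[0] = 3×-5 = -15; c[1] = 3×1 + 1×-5 = -2; c[2] = 1×1 = 1. Result coefficients: [-15, -2, 1] → -15 - 2x + x^2

-15 - 2x + x^2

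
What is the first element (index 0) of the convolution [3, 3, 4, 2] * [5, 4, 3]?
Use y[k] = Σ_i a[i]·b[k-i] at k=0. y[0] = 3×5 = 15

15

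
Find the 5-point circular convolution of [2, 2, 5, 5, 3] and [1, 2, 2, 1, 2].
Use y[k] = Σ_j f[j]·g[(k-j) mod 5]. y[0] = 2×1 + 2×2 + 5×1 + 5×2 + 3×2 = 27; y[1] = 2×2 + 2×1 + 5×2 + 5×1 + 3×2 = 27; y[2] = 2×2 + 2×2 + 5×1 + 5×2 + 3×1 = 26; y[3] = 2×1 + 2×2 + 5×2 + 5×1 + 3×2 = 27; y[4] = 2×2 + 2×1 + 5×2 + 5×2 + 3×1 = 29. Result: [27, 27, 26, 27, 29]

[27, 27, 26, 27, 29]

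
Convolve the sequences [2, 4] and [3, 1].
y[0] = 2×3 = 6; y[1] = 2×1 + 4×3 = 14; y[2] = 4×1 = 4

[6, 14, 4]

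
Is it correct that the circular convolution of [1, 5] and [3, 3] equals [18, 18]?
Recompute circular convolution of [1, 5] and [3, 3]: y[0] = 1×3 + 5×3 = 18; y[1] = 1×3 + 5×3 = 18 → [18, 18]. Given [18, 18] matches, so answer: Yes

Yes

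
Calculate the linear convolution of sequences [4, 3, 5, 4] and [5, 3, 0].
y[0] = 4×5 = 20; y[1] = 4×3 + 3×5 = 27; y[2] = 4×0 + 3×3 + 5×5 = 34; y[3] = 3×0 + 5×3 + 4×5 = 35; y[4] = 5×0 + 4×3 = 12; y[5] = 4×0 = 0

[20, 27, 34, 35, 12, 0]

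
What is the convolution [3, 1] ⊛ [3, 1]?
y[0] = 3×3 = 9; y[1] = 3×1 + 1×3 = 6; y[2] = 1×1 = 1

[9, 6, 1]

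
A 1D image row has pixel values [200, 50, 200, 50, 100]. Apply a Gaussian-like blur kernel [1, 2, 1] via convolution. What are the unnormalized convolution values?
Convolve image row [200, 50, 200, 50, 100] with kernel [1, 2, 1]: y[0] = 200×1 = 200; y[1] = 200×2 + 50×1 = 450; y[2] = 200×1 + 50×2 + 200×1 = 500; y[3] = 50×1 + 200×2 + 50×1 = 500; y[4] = 200×1 + 50×2 + 100×1 = 400; y[5] = 50×1 + 100×2 = 250; y[6] = 100×1 = 100 → [200, 450, 500, 500, 400, 250, 100]. Normalization factor = sum(kernel) = 4.

[200, 450, 500, 500, 400, 250, 100]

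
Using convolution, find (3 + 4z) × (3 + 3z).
Ascending coefficients: a = [3, 4], b = [3, 3]. c[0] = 3×3 = 9; c[1] = 3×3 + 4×3 = 21; c[2] = 4×3 = 12. Result coefficients: [9, 21, 12] → 9 + 21z + 12z^2

9 + 21z + 12z^2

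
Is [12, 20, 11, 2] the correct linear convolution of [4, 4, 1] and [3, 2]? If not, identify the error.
Recompute linear convolution of [4, 4, 1] and [3, 2]: y[0] = 4×3 = 12; y[1] = 4×2 + 4×3 = 20; y[2] = 4×2 + 1×3 = 11; y[3] = 1×2 = 2 → [12, 20, 11, 2]. Given [12, 20, 11, 2] matches, so answer: Yes

Yes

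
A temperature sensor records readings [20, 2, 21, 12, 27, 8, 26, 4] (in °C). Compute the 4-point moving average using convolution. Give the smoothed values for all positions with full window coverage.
4-point moving average kernel = [1, 1, 1, 1]. Apply in 'valid' mode (full window coverage): avg[0] = (20 + 2 + 21 + 12) / 4 = 13.75; avg[1] = (2 + 21 + 12 + 27) / 4 = 15.5; avg[2] = (21 + 12 + 27 + 8) / 4 = 17.0; avg[3] = (12 + 27 + 8 + 26) / 4 = 18.25; avg[4] = (27 + 8 + 26 + 4) / 4 = 16.25. Smoothed values: [13.75, 15.5, 17.0, 18.25, 16.25]

[13.75, 15.5, 17.0, 18.25, 16.25]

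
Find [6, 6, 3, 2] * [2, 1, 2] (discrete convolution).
y[0] = 6×2 = 12; y[1] = 6×1 + 6×2 = 18; y[2] = 6×2 + 6×1 + 3×2 = 24; y[3] = 6×2 + 3×1 + 2×2 = 19; y[4] = 3×2 + 2×1 = 8; y[5] = 2×2 = 4

[12, 18, 24, 19, 8, 4]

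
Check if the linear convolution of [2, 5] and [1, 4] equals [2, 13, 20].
Recompute linear convolution of [2, 5] and [1, 4]: y[0] = 2×1 = 2; y[1] = 2×4 + 5×1 = 13; y[2] = 5×4 = 20 → [2, 13, 20]. Given [2, 13, 20] matches, so answer: Yes

Yes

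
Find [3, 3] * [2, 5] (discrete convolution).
y[0] = 3×2 = 6; y[1] = 3×5 + 3×2 = 21; y[2] = 3×5 = 15

[6, 21, 15]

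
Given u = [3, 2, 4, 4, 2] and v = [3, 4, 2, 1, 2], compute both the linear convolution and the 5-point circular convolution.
Linear: y_lin[0] = 3×3 = 9; y_lin[1] = 3×4 + 2×3 = 18; y_lin[2] = 3×2 + 2×4 + 4×3 = 26; y_lin[3] = 3×1 + 2×2 + 4×4 + 4×3 = 35; y_lin[4] = 3×2 + 2×1 + 4×2 + 4×4 + 2×3 = 38; y_lin[5] = 2×2 + 4×1 + 4×2 + 2×4 = 24; y_lin[6] = 4×2 + 4×1 + 2×2 = 16; y_lin[7] = 4×2 + 2×1 = 10; y_lin[8] = 2×2 = 4 → [9, 18, 26, 35, 38, 24, 16, 10, 4]. Circular (length 5): y[0] = 3×3 + 2×2 + 4×1 + 4×2 + 2×4 = 33; y[1] = 3×4 + 2×3 + 4×2 + 4×1 + 2×2 = 34; y[2] = 3×2 + 2×4 + 4×3 + 4×2 + 2×1 = 36; y[3] = 3×1 + 2×2 + 4×4 + 4×3 + 2×2 = 39; y[4] = 3×2 + 2×1 + 4×2 + 4×4 + 2×3 = 38 → [33, 34, 36, 39, 38]

Linear: [9, 18, 26, 35, 38, 24, 16, 10, 4], Circular: [33, 34, 36, 39, 38]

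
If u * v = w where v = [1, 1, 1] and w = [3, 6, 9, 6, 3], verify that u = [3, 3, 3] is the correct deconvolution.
Forward-compute [3, 3, 3] * [1, 1, 1]: w[0] = 3×1 = 3; w[1] = 3×1 + 3×1 = 6; w[2] = 3×1 + 3×1 + 3×1 = 9; w[3] = 3×1 + 3×1 = 6; w[4] = 3×1 = 3 → [3, 6, 9, 6, 3]. Matches given w = [3, 6, 9, 6, 3], so verified.

Verified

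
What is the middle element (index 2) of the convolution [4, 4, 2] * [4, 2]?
Use y[k] = Σ_i a[i]·b[k-i] at k=2. y[2] = 4×2 + 2×4 = 16

16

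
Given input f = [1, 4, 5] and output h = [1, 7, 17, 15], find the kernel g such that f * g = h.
Output length 4 = len(f) + len(g) - 1 ⇒ len(g) = 2. Solve g forward using g[k] = (h[k] - Σ_{i≥1} f[i]·g[k-i]) / f[0]: g[0] = h[0] / f[0] = 1 / 1 = 1; g[1] = (h[1] - 4×1) / f[0] = (7 - 4×1) / 1 = 3. So g = [1, 3]. Forward-check [1, 4, 5] * [1, 3]: h[0] = 1×1 = 1; h[1] = 1×3 + 4×1 = 7; h[2] = 4×3 + 5×1 = 17; h[3] = 5×3 = 15 → [1, 7, 17, 15] ✓

[1, 3]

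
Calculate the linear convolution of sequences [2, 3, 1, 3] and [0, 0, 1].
y[0] = 2×0 = 0; y[1] = 2×0 + 3×0 = 0; y[2] = 2×1 + 3×0 + 1×0 = 2; y[3] = 3×1 + 1×0 + 3×0 = 3; y[4] = 1×1 + 3×0 = 1; y[5] = 3×1 = 3

[0, 0, 2, 3, 1, 3]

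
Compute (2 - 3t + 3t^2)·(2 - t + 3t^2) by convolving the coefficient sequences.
Ascending coefficients: a = [2, -3, 3], b = [2, -1, 3]. c[0] = 2×2 = 4; c[1] = 2×-1 + -3×2 = -8; c[2] = 2×3 + -3×-1 + 3×2 = 15; c[3] = -3×3 + 3×-1 = -12; c[4] = 3×3 = 9. Result coefficients: [4, -8, 15, -12, 9] → 4 - 8t + 15t^2 - 12t^3 + 9t^4

4 - 8t + 15t^2 - 12t^3 + 9t^4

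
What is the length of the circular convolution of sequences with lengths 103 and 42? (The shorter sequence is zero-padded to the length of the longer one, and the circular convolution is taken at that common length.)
Circular convolution (zero-padding the shorter input) has length max(m, n) = max(103, 42) = 103

103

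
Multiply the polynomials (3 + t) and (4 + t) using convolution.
Ascending coefficients: a = [3, 1], b = [4, 1]. c[0] = 3×4 = 12; c[1] = 3×1 + 1×4 = 7; c[2] = 1×1 = 1. Result coefficients: [12, 7, 1] → 12 + 7t + t^2

12 + 7t + t^2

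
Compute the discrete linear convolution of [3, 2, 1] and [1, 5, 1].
y[0] = 3×1 = 3; y[1] = 3×5 + 2×1 = 17; y[2] = 3×1 + 2×5 + 1×1 = 14; y[3] = 2×1 + 1×5 = 7; y[4] = 1×1 = 1

[3, 17, 14, 7, 1]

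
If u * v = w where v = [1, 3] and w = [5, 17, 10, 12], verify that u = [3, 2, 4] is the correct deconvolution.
Forward-compute [3, 2, 4] * [1, 3]: w[0] = 3×1 = 3; w[1] = 3×3 + 2×1 = 11; w[2] = 2×3 + 4×1 = 10; w[3] = 4×3 = 12 → [3, 11, 10, 12]. Does not match given w = [5, 17, 10, 12].

Not verified. [3, 2, 4] * [1, 3] = [3, 11, 10, 12], which differs from [5, 17, 10, 12] at index 0.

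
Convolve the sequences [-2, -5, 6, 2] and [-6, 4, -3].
y[0] = -2×-6 = 12; y[1] = -2×4 + -5×-6 = 22; y[2] = -2×-3 + -5×4 + 6×-6 = -50; y[3] = -5×-3 + 6×4 + 2×-6 = 27; y[4] = 6×-3 + 2×4 = -10; y[5] = 2×-3 = -6

[12, 22, -50, 27, -10, -6]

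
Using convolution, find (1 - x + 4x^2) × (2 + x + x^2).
Ascending coefficients: a = [1, -1, 4], b = [2, 1, 1]. c[0] = 1×2 = 2; c[1] = 1×1 + -1×2 = -1; c[2] = 1×1 + -1×1 + 4×2 = 8; c[3] = -1×1 + 4×1 = 3; c[4] = 4×1 = 4. Result coefficients: [2, -1, 8, 3, 4] → 2 - x + 8x^2 + 3x^3 + 4x^4

2 - x + 8x^2 + 3x^3 + 4x^4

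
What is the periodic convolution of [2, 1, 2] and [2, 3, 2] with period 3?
Use y[k] = Σ_j u[j]·v[(k-j) mod 3]. y[0] = 2×2 + 1×2 + 2×3 = 12; y[1] = 2×3 + 1×2 + 2×2 = 12; y[2] = 2×2 + 1×3 + 2×2 = 11. Result: [12, 12, 11]

[12, 12, 11]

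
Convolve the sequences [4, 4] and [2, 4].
y[0] = 4×2 = 8; y[1] = 4×4 + 4×2 = 24; y[2] = 4×4 = 16

[8, 24, 16]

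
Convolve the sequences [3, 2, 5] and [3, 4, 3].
y[0] = 3×3 = 9; y[1] = 3×4 + 2×3 = 18; y[2] = 3×3 + 2×4 + 5×3 = 32; y[3] = 2×3 + 5×4 = 26; y[4] = 5×3 = 15

[9, 18, 32, 26, 15]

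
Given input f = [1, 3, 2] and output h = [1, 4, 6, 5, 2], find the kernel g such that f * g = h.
Output length 5 = len(f) + len(g) - 1 ⇒ len(g) = 3. Solve g forward using g[k] = (h[k] - Σ_{i≥1} f[i]·g[k-i]) / f[0]: g[0] = h[0] / f[0] = 1 / 1 = 1; g[1] = (h[1] - 3×1) / f[0] = (4 - 3×1) / 1 = 1; g[2] = (h[2] - 3×1 - 2×1) / f[0] = (6 - 3×1 - 2×1) / 1 = 1. So g = [1, 1, 1]. Forward-check [1, 3, 2] * [1, 1, 1]: h[0] = 1×1 = 1; h[1] = 1×1 + 3×1 = 4; h[2] = 1×1 + 3×1 + 2×1 = 6; h[3] = 3×1 + 2×1 = 5; h[4] = 2×1 = 2 → [1, 4, 6, 5, 2] ✓

[1, 1, 1]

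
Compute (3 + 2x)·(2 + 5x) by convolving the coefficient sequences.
Ascending coefficients: a = [3, 2], b = [2, 5]. c[0] = 3×2 = 6; c[1] = 3×5 + 2×2 = 19; c[2] = 2×5 = 10. Result coefficients: [6, 19, 10] → 6 + 19x + 10x^2

6 + 19x + 10x^2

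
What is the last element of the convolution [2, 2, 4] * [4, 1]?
Use y[k] = Σ_i a[i]·b[k-i] at k=3. y[3] = 4×1 = 4

4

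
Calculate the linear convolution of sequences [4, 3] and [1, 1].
y[0] = 4×1 = 4; y[1] = 4×1 + 3×1 = 7; y[2] = 3×1 = 3

[4, 7, 3]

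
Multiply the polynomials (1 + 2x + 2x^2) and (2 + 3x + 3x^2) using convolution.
Ascending coefficients: a = [1, 2, 2], b = [2, 3, 3]. c[0] = 1×2 = 2; c[1] = 1×3 + 2×2 = 7; c[2] = 1×3 + 2×3 + 2×2 = 13; c[3] = 2×3 + 2×3 = 12; c[4] = 2×3 = 6. Result coefficients: [2, 7, 13, 12, 6] → 2 + 7x + 13x^2 + 12x^3 + 6x^4

2 + 7x + 13x^2 + 12x^3 + 6x^4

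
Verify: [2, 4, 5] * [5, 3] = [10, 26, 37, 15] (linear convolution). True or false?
Recompute linear convolution of [2, 4, 5] and [5, 3]: y[0] = 2×5 = 10; y[1] = 2×3 + 4×5 = 26; y[2] = 4×3 + 5×5 = 37; y[3] = 5×3 = 15 → [10, 26, 37, 15]. Given [10, 26, 37, 15] matches, so answer: Yes

Yes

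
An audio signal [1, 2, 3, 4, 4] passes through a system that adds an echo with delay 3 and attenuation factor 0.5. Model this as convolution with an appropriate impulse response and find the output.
Direct-path + delayed-attenuated-path model → impulse response h = [1, 0, 0, 0.5] (1 at lag 0, 0.5 at lag 3). Output y[n] = x[n] + 0.5·x[n - 3] (with x[n] = 0 outside 0..4): y[0] = 1 + 0.5×0 = 1; y[1] = 2 + 0.5×0 = 2; y[2] = 3 + 0.5×0 = 3; y[3] = 4 + 0.5×1 = 4.5; y[4] = 4 + 0.5×2 = 5.0; y[5] = 0 + 0.5×3 = 1.5; y[6] = 0 + 0.5×4 = 2.0; y[7] = 0 + 0.5×4 = 2.0. So y = [1, 2, 3, 4.5, 5.0, 1.5, 2.0, 2.0]

[1, 2, 3, 4.5, 5.0, 1.5, 2.0, 2.0]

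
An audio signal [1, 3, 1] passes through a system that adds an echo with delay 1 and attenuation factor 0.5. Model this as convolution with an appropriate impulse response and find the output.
Direct-path + delayed-attenuated-path model → impulse response h = [1, 0.5] (1 at lag 0, 0.5 at lag 1). Output y[n] = x[n] + 0.5·x[n - 1] (with x[n] = 0 outside 0..2): y[0] = 1 + 0.5×0 = 1; y[1] = 3 + 0.5×1 = 3.5; y[2] = 1 + 0.5×3 = 2.5; y[3] = 0 + 0.5×1 = 0.5. So y = [1, 3.5, 2.5, 0.5]

[1, 3.5, 2.5, 0.5]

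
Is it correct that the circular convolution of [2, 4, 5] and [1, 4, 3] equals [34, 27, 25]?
Recompute circular convolution of [2, 4, 5] and [1, 4, 3]: y[0] = 2×1 + 4×3 + 5×4 = 34; y[1] = 2×4 + 4×1 + 5×3 = 27; y[2] = 2×3 + 4×4 + 5×1 = 27 → [34, 27, 27]. Compare to given [34, 27, 25]: they differ at index 2: given 25, correct 27, so answer: No

No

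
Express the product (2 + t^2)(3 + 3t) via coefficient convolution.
Ascending coefficients: a = [2, 0, 1], b = [3, 3]. c[0] = 2×3 = 6; c[1] = 2×3 + 0×3 = 6; c[2] = 0×3 + 1×3 = 3; c[3] = 1×3 = 3. Result coefficients: [6, 6, 3, 3] → 6 + 6t + 3t^2 + 3t^3

6 + 6t + 3t^2 + 3t^3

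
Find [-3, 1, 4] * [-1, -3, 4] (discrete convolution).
y[0] = -3×-1 = 3; y[1] = -3×-3 + 1×-1 = 8; y[2] = -3×4 + 1×-3 + 4×-1 = -19; y[3] = 1×4 + 4×-3 = -8; y[4] = 4×4 = 16

[3, 8, -19, -8, 16]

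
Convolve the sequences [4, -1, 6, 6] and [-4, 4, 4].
y[0] = 4×-4 = -16; y[1] = 4×4 + -1×-4 = 20; y[2] = 4×4 + -1×4 + 6×-4 = -12; y[3] = -1×4 + 6×4 + 6×-4 = -4; y[4] = 6×4 + 6×4 = 48; y[5] = 6×4 = 24

[-16, 20, -12, -4, 48, 24]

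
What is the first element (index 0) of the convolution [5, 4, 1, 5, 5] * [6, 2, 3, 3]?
Use y[k] = Σ_i a[i]·b[k-i] at k=0. y[0] = 5×6 = 30

30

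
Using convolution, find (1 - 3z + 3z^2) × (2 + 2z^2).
Ascending coefficients: a = [1, -3, 3], b = [2, 0, 2]. c[0] = 1×2 = 2; c[1] = 1×0 + -3×2 = -6; c[2] = 1×2 + -3×0 + 3×2 = 8; c[3] = -3×2 + 3×0 = -6; c[4] = 3×2 = 6. Result coefficients: [2, -6, 8, -6, 6] → 2 - 6z + 8z^2 - 6z^3 + 6z^4

2 - 6z + 8z^2 - 6z^3 + 6z^4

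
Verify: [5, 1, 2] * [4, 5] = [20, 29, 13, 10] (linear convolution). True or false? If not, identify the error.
Recompute linear convolution of [5, 1, 2] and [4, 5]: y[0] = 5×4 = 20; y[1] = 5×5 + 1×4 = 29; y[2] = 1×5 + 2×4 = 13; y[3] = 2×5 = 10 → [20, 29, 13, 10]. Given [20, 29, 13, 10] matches, so answer: Yes

Yes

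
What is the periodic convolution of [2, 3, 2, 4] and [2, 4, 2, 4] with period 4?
Use y[k] = Σ_j f[j]·g[(k-j) mod 4]. y[0] = 2×2 + 3×4 + 2×2 + 4×4 = 36; y[1] = 2×4 + 3×2 + 2×4 + 4×2 = 30; y[2] = 2×2 + 3×4 + 2×2 + 4×4 = 36; y[3] = 2×4 + 3×2 + 2×4 + 4×2 = 30. Result: [36, 30, 36, 30]

[36, 30, 36, 30]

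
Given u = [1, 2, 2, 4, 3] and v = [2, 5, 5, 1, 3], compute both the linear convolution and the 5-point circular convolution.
Linear: y_lin[0] = 1×2 = 2; y_lin[1] = 1×5 + 2×2 = 9; y_lin[2] = 1×5 + 2×5 + 2×2 = 19; y_lin[3] = 1×1 + 2×5 + 2×5 + 4×2 = 29; y_lin[4] = 1×3 + 2×1 + 2×5 + 4×5 + 3×2 = 41; y_lin[5] = 2×3 + 2×1 + 4×5 + 3×5 = 43; y_lin[6] = 2×3 + 4×1 + 3×5 = 25; y_lin[7] = 4×3 + 3×1 = 15; y_lin[8] = 3×3 = 9 → [2, 9, 19, 29, 41, 43, 25, 15, 9]. Circular (length 5): y[0] = 1×2 + 2×3 + 2×1 + 4×5 + 3×5 = 45; y[1] = 1×5 + 2×2 + 2×3 + 4×1 + 3×5 = 34; y[2] = 1×5 + 2×5 + 2×2 + 4×3 + 3×1 = 34; y[3] = 1×1 + 2×5 + 2×5 + 4×2 + 3×3 = 38; y[4] = 1×3 + 2×1 + 2×5 + 4×5 + 3×2 = 41 → [45, 34, 34, 38, 41]

Linear: [2, 9, 19, 29, 41, 43, 25, 15, 9], Circular: [45, 34, 34, 38, 41]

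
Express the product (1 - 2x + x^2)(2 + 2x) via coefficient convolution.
Ascending coefficients: a = [1, -2, 1], b = [2, 2]. c[0] = 1×2 = 2; c[1] = 1×2 + -2×2 = -2; c[2] = -2×2 + 1×2 = -2; c[3] = 1×2 = 2. Result coefficients: [2, -2, -2, 2] → 2 - 2x - 2x^2 + 2x^3

2 - 2x - 2x^2 + 2x^3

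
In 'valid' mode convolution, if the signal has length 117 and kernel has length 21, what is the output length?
'Valid' mode counts only positions where the kernel fully overlaps the signal: m - n + 1 = 117 - 21 + 1 = 97

97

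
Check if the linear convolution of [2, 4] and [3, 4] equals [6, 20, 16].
Recompute linear convolution of [2, 4] and [3, 4]: y[0] = 2×3 = 6; y[1] = 2×4 + 4×3 = 20; y[2] = 4×4 = 16 → [6, 20, 16]. Given [6, 20, 16] matches, so answer: Yes

Yes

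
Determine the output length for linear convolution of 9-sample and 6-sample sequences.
Linear/full convolution length: m + n - 1 = 9 + 6 - 1 = 14

14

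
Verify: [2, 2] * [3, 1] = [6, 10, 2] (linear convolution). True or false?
Recompute linear convolution of [2, 2] and [3, 1]: y[0] = 2×3 = 6; y[1] = 2×1 + 2×3 = 8; y[2] = 2×1 = 2 → [6, 8, 2]. Compare to given [6, 10, 2]: they differ at index 1: given 10, correct 8, so answer: No

No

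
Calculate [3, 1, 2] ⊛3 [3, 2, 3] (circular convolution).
Use y[k] = Σ_j x[j]·h[(k-j) mod 3]. y[0] = 3×3 + 1×3 + 2×2 = 16; y[1] = 3×2 + 1×3 + 2×3 = 15; y[2] = 3×3 + 1×2 + 2×3 = 17. Result: [16, 15, 17]

[16, 15, 17]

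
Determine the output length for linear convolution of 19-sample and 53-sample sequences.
Linear/full convolution length: m + n - 1 = 19 + 53 - 1 = 71

71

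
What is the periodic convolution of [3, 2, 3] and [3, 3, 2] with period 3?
Use y[k] = Σ_j f[j]·g[(k-j) mod 3]. y[0] = 3×3 + 2×2 + 3×3 = 22; y[1] = 3×3 + 2×3 + 3×2 = 21; y[2] = 3×2 + 2×3 + 3×3 = 21. Result: [22, 21, 21]

[22, 21, 21]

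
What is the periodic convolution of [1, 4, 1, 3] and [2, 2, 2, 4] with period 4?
Use y[k] = Σ_j u[j]·v[(k-j) mod 4]. y[0] = 1×2 + 4×4 + 1×2 + 3×2 = 26; y[1] = 1×2 + 4×2 + 1×4 + 3×2 = 20; y[2] = 1×2 + 4×2 + 1×2 + 3×4 = 24; y[3] = 1×4 + 4×2 + 1×2 + 3×2 = 20. Result: [26, 20, 24, 20]

[26, 20, 24, 20]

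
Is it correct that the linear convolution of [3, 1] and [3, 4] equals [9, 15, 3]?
Recompute linear convolution of [3, 1] and [3, 4]: y[0] = 3×3 = 9; y[1] = 3×4 + 1×3 = 15; y[2] = 1×4 = 4 → [9, 15, 4]. Compare to given [9, 15, 3]: they differ at index 2: given 3, correct 4, so answer: No

No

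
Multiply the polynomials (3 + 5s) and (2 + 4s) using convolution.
Ascending coefficients: a = [3, 5], b = [2, 4]. c[0] = 3×2 = 6; c[1] = 3×4 + 5×2 = 22; c[2] = 5×4 = 20. Result coefficients: [6, 22, 20] → 6 + 22s + 20s^2

6 + 22s + 20s^2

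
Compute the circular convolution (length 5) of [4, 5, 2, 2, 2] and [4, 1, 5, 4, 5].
Use y[k] = Σ_j f[j]·g[(k-j) mod 5]. y[0] = 4×4 + 5×5 + 2×4 + 2×5 + 2×1 = 61; y[1] = 4×1 + 5×4 + 2×5 + 2×4 + 2×5 = 52; y[2] = 4×5 + 5×1 + 2×4 + 2×5 + 2×4 = 51; y[3] = 4×4 + 5×5 + 2×1 + 2×4 + 2×5 = 61; y[4] = 4×5 + 5×4 + 2×5 + 2×1 + 2×4 = 60. Result: [61, 52, 51, 61, 60]

[61, 52, 51, 61, 60]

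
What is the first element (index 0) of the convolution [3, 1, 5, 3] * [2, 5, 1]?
Use y[k] = Σ_i a[i]·b[k-i] at k=0. y[0] = 3×2 = 6

6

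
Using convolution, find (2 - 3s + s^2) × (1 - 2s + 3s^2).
Ascending coefficients: a = [2, -3, 1], b = [1, -2, 3]. c[0] = 2×1 = 2; c[1] = 2×-2 + -3×1 = -7; c[2] = 2×3 + -3×-2 + 1×1 = 13; c[3] = -3×3 + 1×-2 = -11; c[4] = 1×3 = 3. Result coefficients: [2, -7, 13, -11, 3] → 2 - 7s + 13s^2 - 11s^3 + 3s^4

2 - 7s + 13s^2 - 11s^3 + 3s^4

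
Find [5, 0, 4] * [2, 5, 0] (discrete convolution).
y[0] = 5×2 = 10; y[1] = 5×5 + 0×2 = 25; y[2] = 5×0 + 0×5 + 4×2 = 8; y[3] = 0×0 + 4×5 = 20; y[4] = 4×0 = 0

[10, 25, 8, 20, 0]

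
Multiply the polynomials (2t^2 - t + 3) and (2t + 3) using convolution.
Ascending coefficients: a = [3, -1, 2], b = [3, 2]. c[0] = 3×3 = 9; c[1] = 3×2 + -1×3 = 3; c[2] = -1×2 + 2×3 = 4; c[3] = 2×2 = 4. Result coefficients: [9, 3, 4, 4] → 4t^3 + 4t^2 + 3t + 9

4t^3 + 4t^2 + 3t + 9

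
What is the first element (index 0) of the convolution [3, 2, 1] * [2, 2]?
Use y[k] = Σ_i a[i]·b[k-i] at k=0. y[0] = 3×2 = 6

6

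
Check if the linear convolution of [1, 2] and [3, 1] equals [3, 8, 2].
Recompute linear convolution of [1, 2] and [3, 1]: y[0] = 1×3 = 3; y[1] = 1×1 + 2×3 = 7; y[2] = 2×1 = 2 → [3, 7, 2]. Compare to given [3, 8, 2]: they differ at index 1: given 8, correct 7, so answer: No

No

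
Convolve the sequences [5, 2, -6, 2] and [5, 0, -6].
y[0] = 5×5 = 25; y[1] = 5×0 + 2×5 = 10; y[2] = 5×-6 + 2×0 + -6×5 = -60; y[3] = 2×-6 + -6×0 + 2×5 = -2; y[4] = -6×-6 + 2×0 = 36; y[5] = 2×-6 = -12

[25, 10, -60, -2, 36, -12]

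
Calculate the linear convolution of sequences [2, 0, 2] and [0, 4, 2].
y[0] = 2×0 = 0; y[1] = 2×4 + 0×0 = 8; y[2] = 2×2 + 0×4 + 2×0 = 4; y[3] = 0×2 + 2×4 = 8; y[4] = 2×2 = 4

[0, 8, 4, 8, 4]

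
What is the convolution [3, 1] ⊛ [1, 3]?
y[0] = 3×1 = 3; y[1] = 3×3 + 1×1 = 10; y[2] = 1×3 = 3

[3, 10, 3]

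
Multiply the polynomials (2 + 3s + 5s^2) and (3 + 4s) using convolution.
Ascending coefficients: a = [2, 3, 5], b = [3, 4]. c[0] = 2×3 = 6; c[1] = 2×4 + 3×3 = 17; c[2] = 3×4 + 5×3 = 27; c[3] = 5×4 = 20. Result coefficients: [6, 17, 27, 20] → 6 + 17s + 27s^2 + 20s^3

6 + 17s + 27s^2 + 20s^3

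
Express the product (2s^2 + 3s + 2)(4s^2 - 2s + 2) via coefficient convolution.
Ascending coefficients: a = [2, 3, 2], b = [2, -2, 4]. c[0] = 2×2 = 4; c[1] = 2×-2 + 3×2 = 2; c[2] = 2×4 + 3×-2 + 2×2 = 6; c[3] = 3×4 + 2×-2 = 8; c[4] = 2×4 = 8. Result coefficients: [4, 2, 6, 8, 8] → 8s^4 + 8s^3 + 6s^2 + 2s + 4

8s^4 + 8s^3 + 6s^2 + 2s + 4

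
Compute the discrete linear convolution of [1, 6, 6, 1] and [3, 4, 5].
y[0] = 1×3 = 3; y[1] = 1×4 + 6×3 = 22; y[2] = 1×5 + 6×4 + 6×3 = 47; y[3] = 6×5 + 6×4 + 1×3 = 57; y[4] = 6×5 + 1×4 = 34; y[5] = 1×5 = 5

[3, 22, 47, 57, 34, 5]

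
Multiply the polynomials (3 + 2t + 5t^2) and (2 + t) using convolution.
Ascending coefficients: a = [3, 2, 5], b = [2, 1]. c[0] = 3×2 = 6; c[1] = 3×1 + 2×2 = 7; c[2] = 2×1 + 5×2 = 12; c[3] = 5×1 = 5. Result coefficients: [6, 7, 12, 5] → 6 + 7t + 12t^2 + 5t^3

6 + 7t + 12t^2 + 5t^3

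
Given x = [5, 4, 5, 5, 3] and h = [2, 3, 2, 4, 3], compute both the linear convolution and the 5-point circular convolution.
Linear: y_lin[0] = 5×2 = 10; y_lin[1] = 5×3 + 4×2 = 23; y_lin[2] = 5×2 + 4×3 + 5×2 = 32; y_lin[3] = 5×4 + 4×2 + 5×3 + 5×2 = 53; y_lin[4] = 5×3 + 4×4 + 5×2 + 5×3 + 3×2 = 62; y_lin[5] = 4×3 + 5×4 + 5×2 + 3×3 = 51; y_lin[6] = 5×3 + 5×4 + 3×2 = 41; y_lin[7] = 5×3 + 3×4 = 27; y_lin[8] = 3×3 = 9 → [10, 23, 32, 53, 62, 51, 41, 27, 9]. Circular (length 5): y[0] = 5×2 + 4×3 + 5×4 + 5×2 + 3×3 = 61; y[1] = 5×3 + 4×2 + 5×3 + 5×4 + 3×2 = 64; y[2] = 5×2 + 4×3 + 5×2 + 5×3 + 3×4 = 59; y[3] = 5×4 + 4×2 + 5×3 + 5×2 + 3×3 = 62; y[4] = 5×3 + 4×4 + 5×2 + 5×3 + 3×2 = 62 → [61, 64, 59, 62, 62]

Linear: [10, 23, 32, 53, 62, 51, 41, 27, 9], Circular: [61, 64, 59, 62, 62]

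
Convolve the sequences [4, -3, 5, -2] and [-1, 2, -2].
y[0] = 4×-1 = -4; y[1] = 4×2 + -3×-1 = 11; y[2] = 4×-2 + -3×2 + 5×-1 = -19; y[3] = -3×-2 + 5×2 + -2×-1 = 18; y[4] = 5×-2 + -2×2 = -14; y[5] = -2×-2 = 4

[-4, 11, -19, 18, -14, 4]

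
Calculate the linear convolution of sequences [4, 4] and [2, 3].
y[0] = 4×2 = 8; y[1] = 4×3 + 4×2 = 20; y[2] = 4×3 = 12

[8, 20, 12]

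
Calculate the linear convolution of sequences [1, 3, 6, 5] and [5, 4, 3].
y[0] = 1×5 = 5; y[1] = 1×4 + 3×5 = 19; y[2] = 1×3 + 3×4 + 6×5 = 45; y[3] = 3×3 + 6×4 + 5×5 = 58; y[4] = 6×3 + 5×4 = 38; y[5] = 5×3 = 15

[5, 19, 45, 58, 38, 15]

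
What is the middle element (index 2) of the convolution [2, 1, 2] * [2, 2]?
Use y[k] = Σ_i a[i]·b[k-i] at k=2. y[2] = 1×2 + 2×2 = 6

6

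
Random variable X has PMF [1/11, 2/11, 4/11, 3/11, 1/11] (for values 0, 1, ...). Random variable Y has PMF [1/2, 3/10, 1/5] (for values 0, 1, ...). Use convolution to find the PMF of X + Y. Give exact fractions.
P(X+Y=k) = Σ_i P(X=i)·P(Y=k-i) — a convolution of [1/11, 2/11, 4/11, 3/11, 1/11] and [1/2, 3/10, 1/5]. P(X+Y=0) = (1/11)×(1/2) = 1/22; P(X+Y=1) = (1/11)×(3/10) + (2/11)×(1/2) = 3/110 + 1/11 = 13/110; P(X+Y=2) = (1/11)×(1/5) + (2/11)×(3/10) + (4/11)×(1/2) = 1/55 + 3/55 + 2/11 = 14/55; P(X+Y=3) = (2/11)×(1/5) + (4/11)×(3/10) + (3/11)×(1/2) = 2/55 + 6/55 + 3/22 = 31/110; P(X+Y=4) = (4/11)×(1/5) + (3/11)×(3/10) + (1/11)×(1/2) = 4/55 + 9/110 + 1/22 = 1/5; P(X+Y=5) = (3/11)×(1/5) + (1/11)×(3/10) = 3/55 + 3/110 = 9/110; P(X+Y=6) = (1/11)×(1/5) = 1/55. PMF: [1/22, 13/110, 14/55, 31/110, 1/5, 9/110, 1/55] (sums to 1 ✓)

[1/22, 13/110, 14/55, 31/110, 1/5, 9/110, 1/55]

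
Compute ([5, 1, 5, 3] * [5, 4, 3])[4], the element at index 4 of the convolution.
Use y[k] = Σ_i a[i]·b[k-i] at k=4. y[4] = 5×3 + 3×4 = 27

27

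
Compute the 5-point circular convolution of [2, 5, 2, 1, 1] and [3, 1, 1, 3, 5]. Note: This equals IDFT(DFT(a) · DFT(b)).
Either evaluate y[k] = Σ_j a[j]·b[(k-j) mod 5] directly, or use IDFT(DFT(a) · DFT(b)). y[0] = 2×3 + 5×5 + 2×3 + 1×1 + 1×1 = 39; y[1] = 2×1 + 5×3 + 2×5 + 1×3 + 1×1 = 31; y[2] = 2×1 + 5×1 + 2×3 + 1×5 + 1×3 = 21; y[3] = 2×3 + 5×1 + 2×1 + 1×3 + 1×5 = 21; y[4] = 2×5 + 5×3 + 2×1 + 1×1 + 1×3 = 31. Result: [39, 31, 21, 21, 31]

[39, 31, 21, 21, 31]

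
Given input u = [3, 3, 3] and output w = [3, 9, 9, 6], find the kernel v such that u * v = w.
Output length 4 = len(u) + len(v) - 1 ⇒ len(v) = 2. Solve v forward using v[k] = (w[k] - Σ_{i≥1} u[i]·v[k-i]) / u[0]: v[0] = w[0] / u[0] = 3 / 3 = 1; v[1] = (w[1] - 3×1) / u[0] = (9 - 3×1) / 3 = 2. So v = [1, 2]. Forward-check [3, 3, 3] * [1, 2]: w[0] = 3×1 = 3; w[1] = 3×2 + 3×1 = 9; w[2] = 3×2 + 3×1 = 9; w[3] = 3×2 = 6 → [3, 9, 9, 6] ✓

[1, 2]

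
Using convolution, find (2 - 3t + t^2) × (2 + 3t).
Ascending coefficients: a = [2, -3, 1], b = [2, 3]. c[0] = 2×2 = 4; c[1] = 2×3 + -3×2 = 0; c[2] = -3×3 + 1×2 = -7; c[3] = 1×3 = 3. Result coefficients: [4, 0, -7, 3] → 4 - 7t^2 + 3t^3

4 - 7t^2 + 3t^3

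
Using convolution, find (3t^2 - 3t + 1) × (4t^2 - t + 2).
Ascending coefficients: a = [1, -3, 3], b = [2, -1, 4]. c[0] = 1×2 = 2; c[1] = 1×-1 + -3×2 = -7; c[2] = 1×4 + -3×-1 + 3×2 = 13; c[3] = -3×4 + 3×-1 = -15; c[4] = 3×4 = 12. Result coefficients: [2, -7, 13, -15, 12] → 12t^4 - 15t^3 + 13t^2 - 7t + 2

12t^4 - 15t^3 + 13t^2 - 7t + 2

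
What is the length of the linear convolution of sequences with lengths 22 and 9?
Linear/full convolution length: m + n - 1 = 22 + 9 - 1 = 30

30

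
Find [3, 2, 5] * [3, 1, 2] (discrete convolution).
y[0] = 3×3 = 9; y[1] = 3×1 + 2×3 = 9; y[2] = 3×2 + 2×1 + 5×3 = 23; y[3] = 2×2 + 5×1 = 9; y[4] = 5×2 = 10

[9, 9, 23, 9, 10]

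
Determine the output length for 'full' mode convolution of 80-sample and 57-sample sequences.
Linear/full convolution length: m + n - 1 = 80 + 57 - 1 = 136

136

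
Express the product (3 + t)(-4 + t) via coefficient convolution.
Ascending coefficients: a = [3, 1], b = [-4, 1]. c[0] = 3×-4 = -12; c[1] = 3×1 + 1×-4 = -1; c[2] = 1×1 = 1. Result coefficients: [-12, -1, 1] → -12 - t + t^2

-12 - t + t^2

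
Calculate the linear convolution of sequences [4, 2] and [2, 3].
y[0] = 4×2 = 8; y[1] = 4×3 + 2×2 = 16; y[2] = 2×3 = 6

[8, 16, 6]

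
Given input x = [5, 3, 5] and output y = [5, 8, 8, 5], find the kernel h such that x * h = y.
Output length 4 = len(x) + len(h) - 1 ⇒ len(h) = 2. Solve h forward using h[k] = (y[k] - Σ_{i≥1} x[i]·h[k-i]) / x[0]: h[0] = y[0] / x[0] = 5 / 5 = 1; h[1] = (y[1] - 3×1) / x[0] = (8 - 3×1) / 5 = 1. So h = [1, 1]. Forward-check [5, 3, 5] * [1, 1]: y[0] = 5×1 = 5; y[1] = 5×1 + 3×1 = 8; y[2] = 3×1 + 5×1 = 8; y[3] = 5×1 = 5 → [5, 8, 8, 5] ✓

[1, 1]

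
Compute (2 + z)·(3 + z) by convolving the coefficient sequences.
Ascending coefficients: a = [2, 1], b = [3, 1]. c[0] = 2×3 = 6; c[1] = 2×1 + 1×3 = 5; c[2] = 1×1 = 1. Result coefficients: [6, 5, 1] → 6 + 5z + z^2

6 + 5z + z^2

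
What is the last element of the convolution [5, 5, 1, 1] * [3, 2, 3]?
Use y[k] = Σ_i a[i]·b[k-i] at k=5. y[5] = 1×3 = 3

3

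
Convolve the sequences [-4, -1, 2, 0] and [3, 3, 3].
y[0] = -4×3 = -12; y[1] = -4×3 + -1×3 = -15; y[2] = -4×3 + -1×3 + 2×3 = -9; y[3] = -1×3 + 2×3 + 0×3 = 3; y[4] = 2×3 + 0×3 = 6; y[5] = 0×3 = 0

[-12, -15, -9, 3, 6, 0]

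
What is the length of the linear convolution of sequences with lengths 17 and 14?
Linear/full convolution length: m + n - 1 = 17 + 14 - 1 = 30

30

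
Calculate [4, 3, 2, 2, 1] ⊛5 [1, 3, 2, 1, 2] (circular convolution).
Use y[k] = Σ_j a[j]·b[(k-j) mod 5]. y[0] = 4×1 + 3×2 + 2×1 + 2×2 + 1×3 = 19; y[1] = 4×3 + 3×1 + 2×2 + 2×1 + 1×2 = 23; y[2] = 4×2 + 3×3 + 2×1 + 2×2 + 1×1 = 24; y[3] = 4×1 + 3×2 + 2×3 + 2×1 + 1×2 = 20; y[4] = 4×2 + 3×1 + 2×2 + 2×3 + 1×1 = 22. Result: [19, 23, 24, 20, 22]

[19, 23, 24, 20, 22]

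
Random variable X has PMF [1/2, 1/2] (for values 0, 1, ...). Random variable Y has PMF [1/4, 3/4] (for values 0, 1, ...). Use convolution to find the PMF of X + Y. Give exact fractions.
P(X+Y=k) = Σ_i P(X=i)·P(Y=k-i) — a convolution of [1/2, 1/2] and [1/4, 3/4]. P(X+Y=0) = (1/2)×(1/4) = 1/8; P(X+Y=1) = (1/2)×(3/4) + (1/2)×(1/4) = 3/8 + 1/8 = 1/2; P(X+Y=2) = (1/2)×(3/4) = 3/8. PMF: [1/8, 1/2, 3/8] (sums to 1 ✓)

[1/8, 1/2, 3/8]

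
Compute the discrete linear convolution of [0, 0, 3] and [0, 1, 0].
y[0] = 0×0 = 0; y[1] = 0×1 + 0×0 = 0; y[2] = 0×0 + 0×1 + 3×0 = 0; y[3] = 0×0 + 3×1 = 3; y[4] = 3×0 = 0

[0, 0, 0, 3, 0]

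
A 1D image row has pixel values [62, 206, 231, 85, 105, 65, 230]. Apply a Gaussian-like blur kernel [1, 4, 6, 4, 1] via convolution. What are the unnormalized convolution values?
Convolve image row [62, 206, 231, 85, 105, 65, 230] with kernel [1, 4, 6, 4, 1]: y[0] = 62×1 = 62; y[1] = 62×4 + 206×1 = 454; y[2] = 62×6 + 206×4 + 231×1 = 1427; y[3] = 62×4 + 206×6 + 231×4 + 85×1 = 2493; y[4] = 62×1 + 206×4 + 231×6 + 85×4 + 105×1 = 2717; y[5] = 206×1 + 231×4 + 85×6 + 105×4 + 65×1 = 2125; y[6] = 231×1 + 85×4 + 105×6 + 65×4 + 230×1 = 1691; y[7] = 85×1 + 105×4 + 65×6 + 230×4 = 1815; y[8] = 105×1 + 65×4 + 230×6 = 1745; y[9] = 65×1 + 230×4 = 985; y[10] = 230×1 = 230 → [62, 454, 1427, 2493, 2717, 2125, 1691, 1815, 1745, 985, 230]. Normalization factor = sum(kernel) = 16.

[62, 454, 1427, 2493, 2717, 2125, 1691, 1815, 1745, 985, 230]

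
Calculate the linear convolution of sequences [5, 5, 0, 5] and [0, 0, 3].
y[0] = 5×0 = 0; y[1] = 5×0 + 5×0 = 0; y[2] = 5×3 + 5×0 + 0×0 = 15; y[3] = 5×3 + 0×0 + 5×0 = 15; y[4] = 0×3 + 5×0 = 0; y[5] = 5×3 = 15

[0, 0, 15, 15, 0, 15]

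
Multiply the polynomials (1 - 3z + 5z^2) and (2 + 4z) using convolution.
Ascending coefficients: a = [1, -3, 5], b = [2, 4]. c[0] = 1×2 = 2; c[1] = 1×4 + -3×2 = -2; c[2] = -3×4 + 5×2 = -2; c[3] = 5×4 = 20. Result coefficients: [2, -2, -2, 20] → 2 - 2z - 2z^2 + 20z^3

2 - 2z - 2z^2 + 20z^3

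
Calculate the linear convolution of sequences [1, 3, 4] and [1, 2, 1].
y[0] = 1×1 = 1; y[1] = 1×2 + 3×1 = 5; y[2] = 1×1 + 3×2 + 4×1 = 11; y[3] = 3×1 + 4×2 = 11; y[4] = 4×1 = 4

[1, 5, 11, 11, 4]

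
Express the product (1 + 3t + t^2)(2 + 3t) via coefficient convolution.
Ascending coefficients: a = [1, 3, 1], b = [2, 3]. c[0] = 1×2 = 2; c[1] = 1×3 + 3×2 = 9; c[2] = 3×3 + 1×2 = 11; c[3] = 1×3 = 3. Result coefficients: [2, 9, 11, 3] → 2 + 9t + 11t^2 + 3t^3

2 + 9t + 11t^2 + 3t^3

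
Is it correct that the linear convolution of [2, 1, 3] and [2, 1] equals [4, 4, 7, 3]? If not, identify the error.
Recompute linear convolution of [2, 1, 3] and [2, 1]: y[0] = 2×2 = 4; y[1] = 2×1 + 1×2 = 4; y[2] = 1×1 + 3×2 = 7; y[3] = 3×1 = 3 → [4, 4, 7, 3]. Given [4, 4, 7, 3] matches, so answer: Yes

Yes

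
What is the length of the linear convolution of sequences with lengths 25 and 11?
Linear/full convolution length: m + n - 1 = 25 + 11 - 1 = 35

35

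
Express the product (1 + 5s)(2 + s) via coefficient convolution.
Ascending coefficients: a = [1, 5], b = [2, 1]. c[0] = 1×2 = 2; c[1] = 1×1 + 5×2 = 11; c[2] = 5×1 = 5. Result coefficients: [2, 11, 5] → 2 + 11s + 5s^2

2 + 11s + 5s^2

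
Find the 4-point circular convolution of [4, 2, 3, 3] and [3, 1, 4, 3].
Use y[k] = Σ_j u[j]·v[(k-j) mod 4]. y[0] = 4×3 + 2×3 + 3×4 + 3×1 = 33; y[1] = 4×1 + 2×3 + 3×3 + 3×4 = 31; y[2] = 4×4 + 2×1 + 3×3 + 3×3 = 36; y[3] = 4×3 + 2×4 + 3×1 + 3×3 = 32. Result: [33, 31, 36, 32]

[33, 31, 36, 32]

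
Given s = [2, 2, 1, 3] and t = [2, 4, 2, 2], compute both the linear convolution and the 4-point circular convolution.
Linear: y_lin[0] = 2×2 = 4; y_lin[1] = 2×4 + 2×2 = 12; y_lin[2] = 2×2 + 2×4 + 1×2 = 14; y_lin[3] = 2×2 + 2×2 + 1×4 + 3×2 = 18; y_lin[4] = 2×2 + 1×2 + 3×4 = 18; y_lin[5] = 1×2 + 3×2 = 8; y_lin[6] = 3×2 = 6 → [4, 12, 14, 18, 18, 8, 6]. Circular (length 4): y[0] = 2×2 + 2×2 + 1×2 + 3×4 = 22; y[1] = 2×4 + 2×2 + 1×2 + 3×2 = 20; y[2] = 2×2 + 2×4 + 1×2 + 3×2 = 20; y[3] = 2×2 + 2×2 + 1×4 + 3×2 = 18 → [22, 20, 20, 18]

Linear: [4, 12, 14, 18, 18, 8, 6], Circular: [22, 20, 20, 18]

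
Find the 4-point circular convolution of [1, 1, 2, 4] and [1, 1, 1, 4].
Use y[k] = Σ_j f[j]·g[(k-j) mod 4]. y[0] = 1×1 + 1×4 + 2×1 + 4×1 = 11; y[1] = 1×1 + 1×1 + 2×4 + 4×1 = 14; y[2] = 1×1 + 1×1 + 2×1 + 4×4 = 20; y[3] = 1×4 + 1×1 + 2×1 + 4×1 = 11. Result: [11, 14, 20, 11]

[11, 14, 20, 11]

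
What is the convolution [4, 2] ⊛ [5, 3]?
y[0] = 4×5 = 20; y[1] = 4×3 + 2×5 = 22; y[2] = 2×3 = 6

[20, 22, 6]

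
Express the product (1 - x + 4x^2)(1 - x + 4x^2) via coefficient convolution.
Ascending coefficients: a = [1, -1, 4], b = [1, -1, 4]. c[0] = 1×1 = 1; c[1] = 1×-1 + -1×1 = -2; c[2] = 1×4 + -1×-1 + 4×1 = 9; c[3] = -1×4 + 4×-1 = -8; c[4] = 4×4 = 16. Result coefficients: [1, -2, 9, -8, 16] → 1 - 2x + 9x^2 - 8x^3 + 16x^4

1 - 2x + 9x^2 - 8x^3 + 16x^4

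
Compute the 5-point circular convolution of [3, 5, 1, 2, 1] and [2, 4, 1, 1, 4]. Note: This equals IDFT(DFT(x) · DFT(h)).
Either evaluate y[k] = Σ_j x[j]·h[(k-j) mod 5] directly, or use IDFT(DFT(x) · DFT(h)). y[0] = 3×2 + 5×4 + 1×1 + 2×1 + 1×4 = 33; y[1] = 3×4 + 5×2 + 1×4 + 2×1 + 1×1 = 29; y[2] = 3×1 + 5×4 + 1×2 + 2×4 + 1×1 = 34; y[3] = 3×1 + 5×1 + 1×4 + 2×2 + 1×4 = 20; y[4] = 3×4 + 5×1 + 1×1 + 2×4 + 1×2 = 28. Result: [33, 29, 34, 20, 28]

[33, 29, 34, 20, 28]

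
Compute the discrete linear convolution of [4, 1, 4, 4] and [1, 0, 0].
y[0] = 4×1 = 4; y[1] = 4×0 + 1×1 = 1; y[2] = 4×0 + 1×0 + 4×1 = 4; y[3] = 1×0 + 4×0 + 4×1 = 4; y[4] = 4×0 + 4×0 = 0; y[5] = 4×0 = 0

[4, 1, 4, 4, 0, 0]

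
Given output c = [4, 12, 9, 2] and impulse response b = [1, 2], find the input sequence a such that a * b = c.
Deconvolve c=[4, 12, 9, 2] by b=[1, 2]. Since b[0]=1, solve forward: a[0] = c[0] / 1 = 4; a[1] = (c[1] - 4×2) / 1 = 4; a[2] = (c[2] - 4×2) / 1 = 1. So a = [4, 4, 1]. Check by forward convolution: c[0] = 4×1 = 4; c[1] = 4×2 + 4×1 = 12; c[2] = 4×2 + 1×1 = 9; c[3] = 1×2 = 2

[4, 4, 1]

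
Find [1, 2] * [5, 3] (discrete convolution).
y[0] = 1×5 = 5; y[1] = 1×3 + 2×5 = 13; y[2] = 2×3 = 6

[5, 13, 6]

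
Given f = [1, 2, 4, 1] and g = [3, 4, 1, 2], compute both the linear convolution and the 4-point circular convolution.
Linear: y_lin[0] = 1×3 = 3; y_lin[1] = 1×4 + 2×3 = 10; y_lin[2] = 1×1 + 2×4 + 4×3 = 21; y_lin[3] = 1×2 + 2×1 + 4×4 + 1×3 = 23; y_lin[4] = 2×2 + 4×1 + 1×4 = 12; y_lin[5] = 4×2 + 1×1 = 9; y_lin[6] = 1×2 = 2 → [3, 10, 21, 23, 12, 9, 2]. Circular (length 4): y[0] = 1×3 + 2×2 + 4×1 + 1×4 = 15; y[1] = 1×4 + 2×3 + 4×2 + 1×1 = 19; y[2] = 1×1 + 2×4 + 4×3 + 1×2 = 23; y[3] = 1×2 + 2×1 + 4×4 + 1×3 = 23 → [15, 19, 23, 23]

Linear: [3, 10, 21, 23, 12, 9, 2], Circular: [15, 19, 23, 23]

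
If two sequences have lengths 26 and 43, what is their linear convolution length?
Linear/full convolution length: m + n - 1 = 26 + 43 - 1 = 68

68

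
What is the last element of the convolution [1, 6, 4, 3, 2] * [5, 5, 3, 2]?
Use y[k] = Σ_i a[i]·b[k-i] at k=7. y[7] = 2×2 = 4

4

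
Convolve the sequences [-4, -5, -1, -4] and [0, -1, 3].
y[0] = -4×0 = 0; y[1] = -4×-1 + -5×0 = 4; y[2] = -4×3 + -5×-1 + -1×0 = -7; y[3] = -5×3 + -1×-1 + -4×0 = -14; y[4] = -1×3 + -4×-1 = 1; y[5] = -4×3 = -12

[0, 4, -7, -14, 1, -12]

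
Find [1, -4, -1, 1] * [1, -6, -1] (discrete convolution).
y[0] = 1×1 = 1; y[1] = 1×-6 + -4×1 = -10; y[2] = 1×-1 + -4×-6 + -1×1 = 22; y[3] = -4×-1 + -1×-6 + 1×1 = 11; y[4] = -1×-1 + 1×-6 = -5; y[5] = 1×-1 = -1

[1, -10, 22, 11, -5, -1]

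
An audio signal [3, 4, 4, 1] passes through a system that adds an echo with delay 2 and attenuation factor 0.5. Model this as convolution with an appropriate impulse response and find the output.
Direct-path + delayed-attenuated-path model → impulse response h = [1, 0, 0.5] (1 at lag 0, 0.5 at lag 2). Output y[n] = x[n] + 0.5·x[n - 2] (with x[n] = 0 outside 0..3): y[0] = 3 + 0.5×0 = 3; y[1] = 4 + 0.5×0 = 4; y[2] = 4 + 0.5×3 = 5.5; y[3] = 1 + 0.5×4 = 3.0; y[4] = 0 + 0.5×4 = 2.0; y[5] = 0 + 0.5×1 = 0.5. So y = [3, 4, 5.5, 3.0, 2.0, 0.5]

[3, 4, 5.5, 3.0, 2.0, 0.5]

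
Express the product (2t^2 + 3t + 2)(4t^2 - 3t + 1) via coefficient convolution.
Ascending coefficients: a = [2, 3, 2], b = [1, -3, 4]. c[0] = 2×1 = 2; c[1] = 2×-3 + 3×1 = -3; c[2] = 2×4 + 3×-3 + 2×1 = 1; c[3] = 3×4 + 2×-3 = 6; c[4] = 2×4 = 8. Result coefficients: [2, -3, 1, 6, 8] → 8t^4 + 6t^3 + t^2 - 3t + 2

8t^4 + 6t^3 + t^2 - 3t + 2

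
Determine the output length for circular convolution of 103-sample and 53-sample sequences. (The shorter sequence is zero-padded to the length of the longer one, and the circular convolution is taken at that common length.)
Circular convolution (zero-padding the shorter input) has length max(m, n) = max(103, 53) = 103

103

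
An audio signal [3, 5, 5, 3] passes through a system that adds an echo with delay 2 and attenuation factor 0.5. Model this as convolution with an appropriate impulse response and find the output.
Direct-path + delayed-attenuated-path model → impulse response h = [1, 0, 0.5] (1 at lag 0, 0.5 at lag 2). Output y[n] = x[n] + 0.5·x[n - 2] (with x[n] = 0 outside 0..3): y[0] = 3 + 0.5×0 = 3; y[1] = 5 + 0.5×0 = 5; y[2] = 5 + 0.5×3 = 6.5; y[3] = 3 + 0.5×5 = 5.5; y[4] = 0 + 0.5×5 = 2.5; y[5] = 0 + 0.5×3 = 1.5. So y = [3, 5, 6.5, 5.5, 2.5, 1.5]

[3, 5, 6.5, 5.5, 2.5, 1.5]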